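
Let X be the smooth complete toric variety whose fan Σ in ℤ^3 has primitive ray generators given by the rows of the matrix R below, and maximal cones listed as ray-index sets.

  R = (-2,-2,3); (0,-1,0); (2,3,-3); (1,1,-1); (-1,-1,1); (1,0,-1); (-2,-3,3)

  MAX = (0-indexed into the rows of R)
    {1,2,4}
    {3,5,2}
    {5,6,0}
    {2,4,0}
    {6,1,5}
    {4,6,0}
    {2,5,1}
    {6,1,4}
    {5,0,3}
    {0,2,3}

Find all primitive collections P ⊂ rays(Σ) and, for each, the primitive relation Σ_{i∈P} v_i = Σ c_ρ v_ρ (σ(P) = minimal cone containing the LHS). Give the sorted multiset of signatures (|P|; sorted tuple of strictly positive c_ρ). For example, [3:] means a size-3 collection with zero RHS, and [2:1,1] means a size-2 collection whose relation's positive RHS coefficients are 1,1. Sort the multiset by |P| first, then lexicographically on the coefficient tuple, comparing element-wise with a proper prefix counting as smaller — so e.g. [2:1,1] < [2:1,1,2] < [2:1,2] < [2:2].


Primitive collections (7):

  P = {2,6}:  v_{2} + v_{6} = 0 ; sig = [2:]
  P = {3,4}:  v_{3} + v_{4} = 0 ; sig = [2:]
  P = {0,1}:  v_{0} + v_{1} = v_{6} ; sig = [2:1]
  P = {1,3}:  v_{1} + v_{3} = v_{5} ; sig = [2:1]
  P = {4,5}:  v_{4} + v_{5} = v_{1} ; sig = [2:1]
  P = {3,6}:  v_{3} + v_{6} = v_{0} + v_{5} ; sig = [2:1,1]
  P = {0,2,5}:  v_{0} + v_{2} + v_{5} = v_{3} ; sig = [3:1]

Hence PRS(X_Σ) =
[[2:], [2:], [2:1], [2:1], [2:1], [2:1,1], [3:1]]


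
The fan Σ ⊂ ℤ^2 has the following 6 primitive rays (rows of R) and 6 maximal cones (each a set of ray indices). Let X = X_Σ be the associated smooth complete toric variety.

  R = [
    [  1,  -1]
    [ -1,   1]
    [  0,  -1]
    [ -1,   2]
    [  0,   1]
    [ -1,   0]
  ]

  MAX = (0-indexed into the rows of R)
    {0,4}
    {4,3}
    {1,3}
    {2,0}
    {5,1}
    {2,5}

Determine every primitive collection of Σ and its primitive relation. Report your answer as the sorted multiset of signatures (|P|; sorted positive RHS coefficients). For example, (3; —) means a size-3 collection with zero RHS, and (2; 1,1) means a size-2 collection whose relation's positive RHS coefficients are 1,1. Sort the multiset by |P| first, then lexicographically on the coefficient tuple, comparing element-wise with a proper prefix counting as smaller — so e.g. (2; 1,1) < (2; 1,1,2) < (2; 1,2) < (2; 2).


|primitive collections| = 9. Relations:

  • {0,1}:  v_{0} + v_{1} = 0  →  sig = (2; —)
  • {2,4}:  v_{2} + v_{4} = 0  →  sig = (2; —)
  • {0,3}:  v_{0} + v_{3} = v_{4}  →  sig = (2; 1)
  • {0,5}:  v_{0} + v_{5} = v_{2}  →  sig = (2; 1)
  • {1,2}:  v_{1} + v_{2} = v_{5}  →  sig = (2; 1)
  • {1,4}:  v_{1} + v_{4} = v_{3}  →  sig = (2; 1)
  • {2,3}:  v_{2} + v_{3} = v_{1}  →  sig = (2; 1)
  • {4,5}:  v_{4} + v_{5} = v_{1}  →  sig = (2; 1)
  • {3,5}:  v_{3} + v_{5} = 2·v_{1}  →  sig = (2; 2)

Hence PRS(X_Σ) =
[(2; —), (2; —), (2; 1), (2; 1), (2; 1), (2; 1), (2; 1), (2; 1), (2; 2)]


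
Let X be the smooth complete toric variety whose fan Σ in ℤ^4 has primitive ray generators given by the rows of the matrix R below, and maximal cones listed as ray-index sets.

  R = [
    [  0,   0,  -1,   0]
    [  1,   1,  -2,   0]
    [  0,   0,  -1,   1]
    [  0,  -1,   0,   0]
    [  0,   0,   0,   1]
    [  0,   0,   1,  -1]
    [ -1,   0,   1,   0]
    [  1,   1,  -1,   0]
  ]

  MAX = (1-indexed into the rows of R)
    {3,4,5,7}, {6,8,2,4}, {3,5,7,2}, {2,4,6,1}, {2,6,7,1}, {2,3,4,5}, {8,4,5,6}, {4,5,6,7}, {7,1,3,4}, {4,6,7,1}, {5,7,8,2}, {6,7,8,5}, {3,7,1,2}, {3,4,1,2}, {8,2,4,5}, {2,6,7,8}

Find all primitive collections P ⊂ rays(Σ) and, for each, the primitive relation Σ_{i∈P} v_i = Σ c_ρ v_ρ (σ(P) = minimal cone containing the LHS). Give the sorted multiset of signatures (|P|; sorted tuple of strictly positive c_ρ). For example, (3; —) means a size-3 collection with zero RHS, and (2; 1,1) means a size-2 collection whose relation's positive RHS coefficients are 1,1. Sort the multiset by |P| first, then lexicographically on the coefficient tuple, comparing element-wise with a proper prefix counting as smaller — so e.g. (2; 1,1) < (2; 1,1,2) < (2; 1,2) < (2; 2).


|primitive collections| = 7. Relations:

  P={3,6}:  v_{3} + v_{6} = 0  ⇒ sig = (2; —)
  P={1,5}:  v_{1} + v_{5} = v_{3}  ⇒ sig = (2; 1)
  P={1,8}:  v_{1} + v_{8} = v_{2}  ⇒ sig = (2; 1)
  P={3,8}:  v_{3} + v_{8} = v_{2} + v_{5}  ⇒ sig = (2; 1,1)
  P={4,7,8}:  v_{4} + v_{7} + v_{8} = 0  ⇒ sig = (3; —)
  P={2,4,7}:  v_{2} + v_{4} + v_{7} = v_{1}  ⇒ sig = (3; 1)
  P={2,5,6}:  v_{2} + v_{5} + v_{6} = v_{8}  ⇒ sig = (3; 1)

Hence PRS(X_Σ) =
[(2; —), (2; 1), (2; 1), (2; 1,1), (3; —), (3; 1), (3; 1)]


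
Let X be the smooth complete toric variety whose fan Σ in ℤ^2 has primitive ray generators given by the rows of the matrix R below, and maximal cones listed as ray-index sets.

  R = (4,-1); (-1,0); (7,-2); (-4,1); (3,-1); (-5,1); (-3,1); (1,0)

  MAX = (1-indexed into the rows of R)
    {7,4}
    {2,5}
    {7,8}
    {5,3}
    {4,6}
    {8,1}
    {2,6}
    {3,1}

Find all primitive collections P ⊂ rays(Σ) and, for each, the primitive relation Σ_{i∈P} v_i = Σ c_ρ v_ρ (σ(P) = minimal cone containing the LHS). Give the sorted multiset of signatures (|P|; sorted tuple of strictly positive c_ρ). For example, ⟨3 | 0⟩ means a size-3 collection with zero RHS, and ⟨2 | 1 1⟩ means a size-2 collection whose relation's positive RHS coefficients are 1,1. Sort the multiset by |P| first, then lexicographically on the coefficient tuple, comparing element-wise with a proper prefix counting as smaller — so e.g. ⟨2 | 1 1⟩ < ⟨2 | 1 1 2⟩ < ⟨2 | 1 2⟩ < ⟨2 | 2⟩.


Σ has 20 primitive collections:

  {1,4}:  v_{1} + v_{4} = 0  ⟹  sig = ⟨2 | 0⟩
  {2,8}:  v_{2} + v_{8} = 0  ⟹  sig = ⟨2 | 0⟩
  {5,7}:  v_{5} + v_{7} = 0  ⟹  sig = ⟨2 | 0⟩
  {1,2}:  v_{1} + v_{2} = v_{5}  ⟹  sig = ⟨2 | 1⟩
  {1,5}:  v_{1} + v_{5} = v_{3}  ⟹  sig = ⟨2 | 1⟩
  {1,6}:  v_{1} + v_{6} = v_{2}  ⟹  sig = ⟨2 | 1⟩
  {1,7}:  v_{1} + v_{7} = v_{8}  ⟹  sig = ⟨2 | 1⟩
  {2,4}:  v_{2} + v_{4} = v_{6}  ⟹  sig = ⟨2 | 1⟩
  {2,7}:  v_{2} + v_{7} = v_{4}  ⟹  sig = ⟨2 | 1⟩
  {3,4}:  v_{3} + v_{4} = v_{5}  ⟹  sig = ⟨2 | 1⟩
  {3,7}:  v_{3} + v_{7} = v_{1}  ⟹  sig = ⟨2 | 1⟩
  {4,5}:  v_{4} + v_{5} = v_{2}  ⟹  sig = ⟨2 | 1⟩
  {4,8}:  v_{4} + v_{8} = v_{7}  ⟹  sig = ⟨2 | 1⟩
  {5,8}:  v_{5} + v_{8} = v_{1}  ⟹  sig = ⟨2 | 1⟩
  {6,8}:  v_{6} + v_{8} = v_{4}  ⟹  sig = ⟨2 | 1⟩
  {3,6}:  v_{3} + v_{6} = v_{2} + v_{5}  ⟹  sig = ⟨2 | 1 1⟩
  {2,3}:  v_{2} + v_{3} = 2·v_{5}  ⟹  sig = ⟨2 | 2⟩
  {3,8}:  v_{3} + v_{8} = 2·v_{1}  ⟹  sig = ⟨2 | 2⟩
  {5,6}:  v_{5} + v_{6} = 2·v_{2}  ⟹  sig = ⟨2 | 2⟩
  {6,7}:  v_{6} + v_{7} = 2·v_{4}  ⟹  sig = ⟨2 | 2⟩

Signatures (|P|; sorted positive RHS coefficients), sorted:
    ⟨2 | 0⟩
    ⟨2 | 0⟩
    ⟨2 | 0⟩
    ⟨2 | 1⟩
    ⟨2 | 1⟩
    ⟨2 | 1⟩
    ⟨2 | 1⟩
    ⟨2 | 1⟩
    ⟨2 | 1⟩
    ⟨2 | 1⟩
    ⟨2 | 1⟩
    ⟨2 | 1⟩
    ⟨2 | 1⟩
    ⟨2 | 1⟩
    ⟨2 | 1⟩
    ⟨2 | 1 1⟩
    ⟨2 | 2⟩
    ⟨2 | 2⟩
    ⟨2 | 2⟩
    ⟨2 | 2⟩


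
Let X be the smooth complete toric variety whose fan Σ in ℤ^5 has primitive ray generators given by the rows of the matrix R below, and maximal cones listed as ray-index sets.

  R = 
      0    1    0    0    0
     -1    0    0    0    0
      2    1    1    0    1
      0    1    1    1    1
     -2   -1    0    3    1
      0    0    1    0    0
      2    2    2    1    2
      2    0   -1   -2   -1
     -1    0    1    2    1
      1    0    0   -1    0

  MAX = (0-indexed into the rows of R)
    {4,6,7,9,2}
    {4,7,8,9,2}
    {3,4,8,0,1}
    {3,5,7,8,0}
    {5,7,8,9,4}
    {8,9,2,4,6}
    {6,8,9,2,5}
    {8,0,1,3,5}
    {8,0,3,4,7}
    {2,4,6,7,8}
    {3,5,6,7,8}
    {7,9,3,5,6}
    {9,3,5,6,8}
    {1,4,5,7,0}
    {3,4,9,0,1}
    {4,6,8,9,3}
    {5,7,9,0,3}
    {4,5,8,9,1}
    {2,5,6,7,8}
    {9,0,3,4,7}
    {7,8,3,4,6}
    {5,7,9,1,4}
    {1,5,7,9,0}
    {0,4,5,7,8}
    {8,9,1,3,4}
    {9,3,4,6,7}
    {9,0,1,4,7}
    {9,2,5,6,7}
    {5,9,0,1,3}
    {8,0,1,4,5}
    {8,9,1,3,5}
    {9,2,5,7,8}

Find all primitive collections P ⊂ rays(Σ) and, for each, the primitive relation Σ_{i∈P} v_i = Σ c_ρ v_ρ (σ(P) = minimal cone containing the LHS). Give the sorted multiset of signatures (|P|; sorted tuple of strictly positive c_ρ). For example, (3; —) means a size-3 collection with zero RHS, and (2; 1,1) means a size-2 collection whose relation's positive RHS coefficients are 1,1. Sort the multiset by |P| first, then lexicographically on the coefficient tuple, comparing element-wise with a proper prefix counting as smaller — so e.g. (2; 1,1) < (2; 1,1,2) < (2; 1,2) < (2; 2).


Primitive collections (14):

  • {2,3}:  v_{2} + v_{3} = v_{6} ; sig = (2; 1)
  • {1,2}:  v_{1} + v_{2} = v_{3} + v_{9} ; sig = (2; 1,1)
  • {0,2}:  v_{0} + v_{2} = 2·v_{3} + v_{7} ; sig = (2; 1,2)
  • {1,6}:  v_{1} + v_{6} = 2·v_{3} + v_{9} ; sig = (2; 1,2)
  • {0,6}:  v_{0} + v_{6} = 3·v_{3} + v_{7} ; sig = (2; 1,3)
  • {1,7,8}:  v_{1} + v_{7} + v_{8} = 0 ; sig = (3; —)
  • {0,8,9}:  v_{0} + v_{8} + v_{9} = v_{3} ; sig = (3; 1)
  • {1,3,7}:  v_{1} + v_{3} + v_{7} = v_{0} + v_{9} ; sig = (3; 1,1)
  • {2,4,5}:  v_{2} + v_{4} + v_{5} = v_{7} + 3·v_{8} + v_{9} ; sig = (3; 1,1,3)
  • {4,5,6}:  v_{4} + v_{5} + v_{6} = v_{2} + 2·v_{8} ; sig = (3; 1,2)
  • {3,4,5}:  v_{3} + v_{4} + v_{5} = 2·v_{8} ; sig = (3; 2)
  • {0,4,5,9}:  v_{0} + v_{4} + v_{5} + v_{9} = v_{8} ; sig = (4; 1)
  • {3,7,8,9}:  v_{3} + v_{7} + v_{8} + v_{9} = v_{2} ; sig = (4; 1)
  • {6,7,8,9}:  v_{6} + v_{7} + v_{8} + v_{9} = 2·v_{2} ; sig = (4; 2)

Signatures (|P|; sorted positive RHS coefficients), sorted:
    |P|=2: 5 collections, coeffs (1), (1,1), (1,2), (1,2), (1,3)
    |P|=3: 6 collections, coeffs (), (1), (1,1), (1,1,3), (1,2), (2)
    |P|=4: 3 collections, coeffs (1), (1), (2)


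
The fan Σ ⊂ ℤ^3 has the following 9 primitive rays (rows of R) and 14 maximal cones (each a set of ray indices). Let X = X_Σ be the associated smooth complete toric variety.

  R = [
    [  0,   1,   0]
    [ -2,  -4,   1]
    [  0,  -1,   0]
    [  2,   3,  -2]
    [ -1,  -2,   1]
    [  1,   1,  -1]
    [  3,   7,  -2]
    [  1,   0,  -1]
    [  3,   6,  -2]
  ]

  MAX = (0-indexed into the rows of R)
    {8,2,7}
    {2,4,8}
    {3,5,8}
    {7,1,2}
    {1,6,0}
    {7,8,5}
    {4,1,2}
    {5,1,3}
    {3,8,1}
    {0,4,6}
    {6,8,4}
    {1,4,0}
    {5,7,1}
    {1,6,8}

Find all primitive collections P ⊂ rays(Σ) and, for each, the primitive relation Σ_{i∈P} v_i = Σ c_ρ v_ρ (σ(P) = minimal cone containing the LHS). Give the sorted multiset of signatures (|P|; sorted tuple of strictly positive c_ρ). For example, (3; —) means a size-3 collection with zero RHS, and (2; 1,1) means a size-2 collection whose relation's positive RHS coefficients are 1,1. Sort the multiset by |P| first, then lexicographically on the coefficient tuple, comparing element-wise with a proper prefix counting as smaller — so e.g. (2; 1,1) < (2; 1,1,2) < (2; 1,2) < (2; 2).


20 collections generate NE(X_Σ); each relation:

  {0,2}:  v_{0} + v_{2} = 0  so sig = (2; —)
  {0,7}:  v_{0} + v_{7} = v_{5}  so sig = (2; 1)
  {0,8}:  v_{0} + v_{8} = v_{6}  so sig = (2; 1)
  {2,5}:  v_{2} + v_{5} = v_{7}  so sig = (2; 1)
  {2,6}:  v_{2} + v_{6} = v_{8}  so sig = (2; 1)
  {3,4}:  v_{3} + v_{4} = v_{5}  so sig = (2; 1)
  {4,5}:  v_{4} + v_{5} = v_{2}  so sig = (2; 1)
  {0,5}:  v_{0} + v_{5} = v_{1} + v_{8}  so sig = (2; 1,1)
  {6,7}:  v_{6} + v_{7} = v_{5} + v_{8}  so sig = (2; 1,1)
  {5,6}:  v_{5} + v_{6} = v_{1} + 2·v_{8}  so sig = (2; 1,2)
  {2,3}:  v_{2} + v_{3} = 2·v_{5}  so sig = (2; 2)
  {4,7}:  v_{4} + v_{7} = 2·v_{2}  so sig = (2; 2)
  {0,3}:  v_{0} + v_{3} = 2·v_{1} + 2·v_{8}  so sig = (2; 2,2)
  {3,6}:  v_{3} + v_{6} = 2·v_{1} + 3·v_{8}  so sig = (2; 2,3)
  {3,7}:  v_{3} + v_{7} = 3·v_{5}  so sig = (2; 3)
  {1,4,8}:  v_{1} + v_{4} + v_{8} = 0  so sig = (3; —)
  {1,2,8}:  v_{1} + v_{2} + v_{8} = v_{5}  so sig = (3; 1)
  {1,4,6}:  v_{1} + v_{4} + v_{6} = v_{0}  so sig = (3; 1)
  {1,5,8}:  v_{1} + v_{5} + v_{8} = v_{3}  so sig = (3; 1)
  {1,7,8}:  v_{1} + v_{7} + v_{8} = 2·v_{5}  so sig = (3; 2)

Signatures (|P|; sorted positive RHS coefficients), sorted:
    |P|=2: 15 collections, coeffs (), (1), (1), (1), (1), (1), (1), (1,1), (1,1), (1,2), (2), (2), (2,2), (2,3), (3)
    |P|=3: 5 collections, coeffs (), (1), (1), (1), (2)


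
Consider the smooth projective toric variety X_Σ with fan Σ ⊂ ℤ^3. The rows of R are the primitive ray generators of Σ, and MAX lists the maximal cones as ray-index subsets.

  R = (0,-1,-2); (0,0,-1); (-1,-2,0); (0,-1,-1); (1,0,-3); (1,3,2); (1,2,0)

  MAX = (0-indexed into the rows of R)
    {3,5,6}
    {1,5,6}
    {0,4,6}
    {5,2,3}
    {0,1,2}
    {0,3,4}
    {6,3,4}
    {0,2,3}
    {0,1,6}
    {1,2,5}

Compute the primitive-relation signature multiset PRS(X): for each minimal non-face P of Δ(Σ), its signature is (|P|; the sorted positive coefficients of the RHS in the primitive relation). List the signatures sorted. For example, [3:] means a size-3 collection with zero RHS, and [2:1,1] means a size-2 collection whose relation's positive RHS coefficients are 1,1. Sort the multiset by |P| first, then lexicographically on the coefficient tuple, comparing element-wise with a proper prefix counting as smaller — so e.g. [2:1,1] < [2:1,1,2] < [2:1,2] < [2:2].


Σ has 7 primitive collections:

  P={2,6}:  v_{2} + v_{6} = 0  ⇒ sig = [2:]
  P={0,5}:  v_{0} + v_{5} = v_{6}  ⇒ sig = [2:1]
  P={1,3}:  v_{1} + v_{3} = v_{0}  ⇒ sig = [2:1]
  P={2,4}:  v_{2} + v_{4} = v_{0} + v_{3}  ⇒ sig = [2:1,1]
  P={1,4}:  v_{1} + v_{4} = 2·v_{0} + v_{6}  ⇒ sig = [2:1,2]
  P={4,5}:  v_{4} + v_{5} = v_{3} + 2·v_{6}  ⇒ sig = [2:1,2]
  P={0,3,6}:  v_{0} + v_{3} + v_{6} = v_{4}  ⇒ sig = [3:1]

Signatures (|P|; sorted positive RHS coefficients), sorted:
    |P|=2: 6 collections, coeffs (), (1), (1), (1,1), (1,2), (1,2)
    |P|=3: 1 collection, coeffs (1)


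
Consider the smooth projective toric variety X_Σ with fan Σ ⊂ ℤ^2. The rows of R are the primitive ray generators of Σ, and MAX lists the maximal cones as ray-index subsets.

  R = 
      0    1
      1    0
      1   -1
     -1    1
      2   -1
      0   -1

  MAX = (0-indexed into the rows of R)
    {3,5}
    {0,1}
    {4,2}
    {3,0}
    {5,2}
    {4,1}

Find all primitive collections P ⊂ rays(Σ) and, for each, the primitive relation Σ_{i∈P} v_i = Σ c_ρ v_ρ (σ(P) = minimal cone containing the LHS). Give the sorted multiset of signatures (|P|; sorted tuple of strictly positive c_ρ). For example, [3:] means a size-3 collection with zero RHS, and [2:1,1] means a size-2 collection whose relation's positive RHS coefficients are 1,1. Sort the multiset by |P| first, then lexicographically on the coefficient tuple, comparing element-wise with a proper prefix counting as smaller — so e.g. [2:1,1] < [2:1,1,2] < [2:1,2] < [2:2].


Σ has 9 primitive collections:

  • {0,5}:  v_{0} + v_{5} = 0  ⇒ sig = [2:]
  • {2,3}:  v_{2} + v_{3} = 0  ⇒ sig = [2:]
  • {0,2}:  v_{0} + v_{2} = v_{1}  ⇒ sig = [2:1]
  • {1,2}:  v_{1} + v_{2} = v_{4}  ⇒ sig = [2:1]
  • {1,3}:  v_{1} + v_{3} = v_{0}  ⇒ sig = [2:1]
  • {1,5}:  v_{1} + v_{5} = v_{2}  ⇒ sig = [2:1]
  • {3,4}:  v_{3} + v_{4} = v_{1}  ⇒ sig = [2:1]
  • {0,4}:  v_{0} + v_{4} = 2·v_{1}  ⇒ sig = [2:2]
  • {4,5}:  v_{4} + v_{5} = 2·v_{2}  ⇒ sig = [2:2]

Sorted signature multiset PRS(X):
{ [2:] ×2,  [2:1] ×5,  [2:2] ×2 }


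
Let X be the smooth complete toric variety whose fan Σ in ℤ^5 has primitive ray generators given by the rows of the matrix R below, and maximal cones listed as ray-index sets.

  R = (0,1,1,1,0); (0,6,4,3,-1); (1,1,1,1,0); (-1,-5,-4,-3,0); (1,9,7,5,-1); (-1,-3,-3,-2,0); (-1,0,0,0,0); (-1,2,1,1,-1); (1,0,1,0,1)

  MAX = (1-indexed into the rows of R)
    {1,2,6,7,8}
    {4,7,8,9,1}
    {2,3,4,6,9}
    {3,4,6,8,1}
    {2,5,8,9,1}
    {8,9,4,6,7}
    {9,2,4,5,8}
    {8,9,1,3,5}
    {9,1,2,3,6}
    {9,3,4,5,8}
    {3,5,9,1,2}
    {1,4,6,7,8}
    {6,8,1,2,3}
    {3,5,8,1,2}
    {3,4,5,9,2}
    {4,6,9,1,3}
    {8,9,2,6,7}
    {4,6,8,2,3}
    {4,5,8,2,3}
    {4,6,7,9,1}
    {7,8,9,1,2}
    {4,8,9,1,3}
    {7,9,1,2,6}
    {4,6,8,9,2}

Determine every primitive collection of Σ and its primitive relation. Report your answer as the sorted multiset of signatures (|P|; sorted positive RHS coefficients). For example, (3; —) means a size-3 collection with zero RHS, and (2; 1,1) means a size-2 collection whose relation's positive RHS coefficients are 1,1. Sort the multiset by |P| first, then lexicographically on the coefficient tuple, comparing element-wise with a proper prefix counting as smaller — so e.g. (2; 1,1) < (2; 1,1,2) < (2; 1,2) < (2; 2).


|primitive collections| = 9. Relations:

  {3,7}:  v_{3} + v_{7} = v_{1} — sig = (2; 1)
  {5,6}:  v_{5} + v_{6} = v_{2} — sig = (2; 1)
  {5,7}:  v_{5} + v_{7} = v_{1} + v_{2} + v_{8} + v_{9} — sig = (2; 1,1,1,1)
  {1,2,4}:  v_{1} + v_{2} + v_{4} = v_{8} — sig = (3; 1)
  {1,4,5}:  v_{1} + v_{4} + v_{5} = v_{3} + 2·v_{8} + v_{9} — sig = (3; 1,1,2)
  {2,4,7}:  v_{2} + v_{4} + v_{7} = v_{6} + 2·v_{8} + v_{9} — sig = (3; 1,1,2)
  {3,6,8,9}:  v_{3} + v_{6} + v_{8} + v_{9} = 0 — sig = (4; —)
  {1,6,8,9}:  v_{1} + v_{6} + v_{8} + v_{9} = v_{7} — sig = (4; 1)
  {2,3,8,9}:  v_{2} + v_{3} + v_{8} + v_{9} = v_{5} — sig = (4; 1)

Signatures (|P|; sorted positive RHS coefficients), sorted:
    |P|=2: 3 collections, coeffs (1), (1), (1,1,1,1)
    |P|=3: 3 collections, coeffs (1), (1,1,2), (1,1,2)
    |P|=4: 3 collections, coeffs (), (1), (1)


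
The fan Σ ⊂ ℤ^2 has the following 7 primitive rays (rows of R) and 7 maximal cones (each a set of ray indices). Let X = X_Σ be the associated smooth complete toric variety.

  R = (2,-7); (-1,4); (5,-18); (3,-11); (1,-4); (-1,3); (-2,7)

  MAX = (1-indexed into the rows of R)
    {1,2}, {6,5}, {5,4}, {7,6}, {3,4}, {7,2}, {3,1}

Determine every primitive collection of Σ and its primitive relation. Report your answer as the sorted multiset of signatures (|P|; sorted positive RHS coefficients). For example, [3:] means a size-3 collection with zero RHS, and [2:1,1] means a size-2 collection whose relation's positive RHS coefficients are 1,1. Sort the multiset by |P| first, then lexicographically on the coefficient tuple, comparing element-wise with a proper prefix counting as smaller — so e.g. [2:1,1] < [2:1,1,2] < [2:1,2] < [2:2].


Minimal non-faces — 14 found among 7 rays, 7 max cones:

  P={1,7}:  v_{1} + v_{7} = 0  ⟹  sig = [2:]
  P={2,5}:  v_{2} + v_{5} = 0  ⟹  sig = [2:]
  P={1,4}:  v_{1} + v_{4} = v_{3}  ⟹  sig = [2:1]
  P={1,5}:  v_{1} + v_{5} = v_{4}  ⟹  sig = [2:1]
  P={1,6}:  v_{1} + v_{6} = v_{5}  ⟹  sig = [2:1]
  P={2,4}:  v_{2} + v_{4} = v_{1}  ⟹  sig = [2:1]
  P={2,6}:  v_{2} + v_{6} = v_{7}  ⟹  sig = [2:1]
  P={3,7}:  v_{3} + v_{7} = v_{4}  ⟹  sig = [2:1]
  P={4,7}:  v_{4} + v_{7} = v_{5}  ⟹  sig = [2:1]
  P={5,7}:  v_{5} + v_{7} = v_{6}  ⟹  sig = [2:1]
  P={3,6}:  v_{3} + v_{6} = v_{4} + v_{5}  ⟹  sig = [2:1,1]
  P={2,3}:  v_{2} + v_{3} = 2·v_{1}  ⟹  sig = [2:2]
  P={3,5}:  v_{3} + v_{5} = 2·v_{4}  ⟹  sig = [2:2]
  P={4,6}:  v_{4} + v_{6} = 2·v_{5}  ⟹  sig = [2:2]

Signatures (|P|; sorted positive RHS coefficients), sorted:
    [2:]
    [2:]
    [2:1]
    [2:1]
    [2:1]
    [2:1]
    [2:1]
    [2:1]
    [2:1]
    [2:1]
    [2:1,1]
    [2:2]
    [2:2]
    [2:2]


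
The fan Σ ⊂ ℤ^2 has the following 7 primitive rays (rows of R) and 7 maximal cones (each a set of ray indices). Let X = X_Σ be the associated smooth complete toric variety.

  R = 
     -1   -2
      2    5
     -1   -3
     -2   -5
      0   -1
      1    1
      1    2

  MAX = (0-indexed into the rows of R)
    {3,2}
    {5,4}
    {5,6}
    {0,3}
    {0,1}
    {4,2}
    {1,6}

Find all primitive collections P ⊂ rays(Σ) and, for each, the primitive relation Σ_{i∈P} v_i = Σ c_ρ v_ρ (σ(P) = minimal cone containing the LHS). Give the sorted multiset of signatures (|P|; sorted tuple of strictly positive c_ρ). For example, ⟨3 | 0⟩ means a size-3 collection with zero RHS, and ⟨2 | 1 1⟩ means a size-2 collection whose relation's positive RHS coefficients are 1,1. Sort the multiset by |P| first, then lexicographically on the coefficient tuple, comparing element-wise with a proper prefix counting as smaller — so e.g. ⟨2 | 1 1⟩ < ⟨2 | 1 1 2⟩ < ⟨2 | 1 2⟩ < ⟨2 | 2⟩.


14 collections generate NE(X_Σ); each relation:

  {0,6}:  v_{0} + v_{6} = 0  so sig = ⟨2 | 0⟩
  {1,3}:  v_{1} + v_{3} = 0  so sig = ⟨2 | 0⟩
  {0,2}:  v_{0} + v_{2} = v_{3}  so sig = ⟨2 | 1⟩
  {0,4}:  v_{0} + v_{4} = v_{2}  so sig = ⟨2 | 1⟩
  {0,5}:  v_{0} + v_{5} = v_{4}  so sig = ⟨2 | 1⟩
  {1,2}:  v_{1} + v_{2} = v_{6}  so sig = ⟨2 | 1⟩
  {2,6}:  v_{2} + v_{6} = v_{4}  so sig = ⟨2 | 1⟩
  {3,6}:  v_{3} + v_{6} = v_{2}  so sig = ⟨2 | 1⟩
  {4,6}:  v_{4} + v_{6} = v_{5}  so sig = ⟨2 | 1⟩
  {3,5}:  v_{3} + v_{5} = v_{2} + v_{4}  so sig = ⟨2 | 1 1⟩
  {1,4}:  v_{1} + v_{4} = 2·v_{6}  so sig = ⟨2 | 2⟩
  {2,5}:  v_{2} + v_{5} = 2·v_{4}  so sig = ⟨2 | 2⟩
  {3,4}:  v_{3} + v_{4} = 2·v_{2}  so sig = ⟨2 | 2⟩
  {1,5}:  v_{1} + v_{5} = 3·v_{6}  so sig = ⟨2 | 3⟩

Signatures (|P|; sorted positive RHS coefficients), sorted:
[⟨2 | 0⟩, ⟨2 | 0⟩, ⟨2 | 1⟩, ⟨2 | 1⟩, ⟨2 | 1⟩, ⟨2 | 1⟩, ⟨2 | 1⟩, ⟨2 | 1⟩, ⟨2 | 1⟩, ⟨2 | 1 1⟩, ⟨2 | 2⟩, ⟨2 | 2⟩, ⟨2 | 2⟩, ⟨2 | 3⟩]


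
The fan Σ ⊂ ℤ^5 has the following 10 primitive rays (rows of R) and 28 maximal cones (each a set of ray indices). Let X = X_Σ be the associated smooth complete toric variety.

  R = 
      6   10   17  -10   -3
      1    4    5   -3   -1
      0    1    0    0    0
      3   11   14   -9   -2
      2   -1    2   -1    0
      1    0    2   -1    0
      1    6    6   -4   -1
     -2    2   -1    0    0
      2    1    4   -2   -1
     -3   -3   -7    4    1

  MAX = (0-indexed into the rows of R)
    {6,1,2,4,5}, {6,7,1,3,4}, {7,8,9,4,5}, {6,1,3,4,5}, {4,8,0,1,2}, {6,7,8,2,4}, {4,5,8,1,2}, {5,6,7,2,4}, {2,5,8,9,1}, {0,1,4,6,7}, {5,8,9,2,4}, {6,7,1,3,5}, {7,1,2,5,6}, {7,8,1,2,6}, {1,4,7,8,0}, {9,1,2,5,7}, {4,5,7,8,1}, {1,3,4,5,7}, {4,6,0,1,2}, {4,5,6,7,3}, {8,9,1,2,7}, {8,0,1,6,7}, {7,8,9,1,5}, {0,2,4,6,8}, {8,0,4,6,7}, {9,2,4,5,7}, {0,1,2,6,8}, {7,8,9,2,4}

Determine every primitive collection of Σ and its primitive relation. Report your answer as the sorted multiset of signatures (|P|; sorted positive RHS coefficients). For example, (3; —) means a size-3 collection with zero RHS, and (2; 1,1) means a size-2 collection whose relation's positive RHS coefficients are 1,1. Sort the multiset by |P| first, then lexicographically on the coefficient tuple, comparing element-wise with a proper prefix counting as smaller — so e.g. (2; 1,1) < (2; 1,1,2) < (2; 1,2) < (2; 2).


Minimal non-faces — 14 found among 10 rays, 28 max cones:

  {0,9}:  v_{0} + v_{9} = v_{6} + v_{8} — sig = (2; 1,1)
  {6,9}:  v_{6} + v_{9} = v_{2} + v_{7} — sig = (2; 1,1)
  {3,9}:  v_{3} + v_{9} = v_{5} + v_{6} + v_{7} — sig = (2; 1,1,1)
  {0,3}:  v_{0} + v_{3} = 4·v_{1} + 3·v_{4} + v_{6} + v_{7} — sig = (2; 1,1,3,4)
  {2,3}:  v_{2} + v_{3} = v_{5} + 2·v_{6} — sig = (2; 1,2)
  {3,8}:  v_{3} + v_{8} = 3·v_{1} + 2·v_{4} + v_{7} — sig = (2; 1,2,3)
  {0,5}:  v_{0} + v_{5} = 3·v_{1} + 2·v_{4} — sig = (2; 2,3)
  {1,4,9}:  v_{1} + v_{4} + v_{9} = 0 — sig = (3; —)
  {0,2,7}:  v_{0} + v_{2} + v_{7} = 2·v_{6} + v_{8} — sig = (3; 1,2)
  {5,6,8}:  v_{5} + v_{6} + v_{8} = 2·v_{1} + v_{4} — sig = (3; 1,2)
  {1,2,4,7}:  v_{1} + v_{2} + v_{4} + v_{7} = v_{6} — sig = (4; 1)
  {1,4,6,8}:  v_{1} + v_{4} + v_{6} + v_{8} = v_{0} — sig = (4; 1)
  {2,5,7,8}:  v_{2} + v_{5} + v_{7} + v_{8} = v_{1} — sig = (4; 1)
  {1,4,5,6,7}:  v_{1} + v_{4} + v_{5} + v_{6} + v_{7} = v_{3} — sig = (5; 1)

so the primitive-relation signature multiset is
    (2; 1,1)
    (2; 1,1)
    (2; 1,1,1)
    (2; 1,1,3,4)
    (2; 1,2)
    (2; 1,2,3)
    (2; 2,3)
    (3; —)
    (3; 1,2)
    (3; 1,2)
    (4; 1)
    (4; 1)
    (4; 1)
    (5; 1)


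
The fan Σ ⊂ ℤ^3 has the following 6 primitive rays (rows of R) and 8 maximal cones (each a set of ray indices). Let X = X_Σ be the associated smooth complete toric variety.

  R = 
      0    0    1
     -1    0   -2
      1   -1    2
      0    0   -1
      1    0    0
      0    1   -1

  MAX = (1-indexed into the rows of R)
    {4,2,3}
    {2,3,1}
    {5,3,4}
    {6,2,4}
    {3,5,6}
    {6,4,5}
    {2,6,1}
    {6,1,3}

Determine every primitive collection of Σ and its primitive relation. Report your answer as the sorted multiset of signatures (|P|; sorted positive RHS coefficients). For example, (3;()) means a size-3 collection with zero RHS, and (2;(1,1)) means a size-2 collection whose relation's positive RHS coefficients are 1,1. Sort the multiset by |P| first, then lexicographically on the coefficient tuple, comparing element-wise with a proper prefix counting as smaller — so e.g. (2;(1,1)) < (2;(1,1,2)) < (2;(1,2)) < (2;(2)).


5 minimal non-faces of Δ(Σ) (on 6 rays):

  {1,4}:  v_{1} + v_{4} = 0  ⟹  sig = (2;())
  {1,5}:  v_{1} + v_{5} = v_{3} + v_{6}  ⟹  sig = (2;(1,1))
  {2,5}:  v_{2} + v_{5} = 2·v_{4}  ⟹  sig = (2;(2))
  {2,3,6}:  v_{2} + v_{3} + v_{6} = v_{4}  ⟹  sig = (3;(1))
  {3,4,6}:  v_{3} + v_{4} + v_{6} = v_{5}  ⟹  sig = (3;(1))

so the primitive-relation signature multiset is
[(2;()), (2;(1,1)), (2;(2)), (3;(1)), (3;(1))]


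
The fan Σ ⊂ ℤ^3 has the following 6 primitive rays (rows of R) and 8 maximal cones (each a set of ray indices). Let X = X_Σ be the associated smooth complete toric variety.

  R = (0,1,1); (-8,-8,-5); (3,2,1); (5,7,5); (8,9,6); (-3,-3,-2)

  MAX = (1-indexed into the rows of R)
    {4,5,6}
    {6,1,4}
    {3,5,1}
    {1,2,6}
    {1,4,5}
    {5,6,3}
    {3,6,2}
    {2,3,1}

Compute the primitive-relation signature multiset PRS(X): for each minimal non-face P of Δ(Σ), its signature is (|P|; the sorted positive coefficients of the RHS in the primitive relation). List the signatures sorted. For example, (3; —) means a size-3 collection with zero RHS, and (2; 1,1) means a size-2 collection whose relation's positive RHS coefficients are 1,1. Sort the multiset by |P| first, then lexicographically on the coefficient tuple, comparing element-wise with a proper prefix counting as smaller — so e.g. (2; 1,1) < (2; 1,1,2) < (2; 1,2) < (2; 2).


Δ(Σ) — 6 vertices, 5 min non-faces:

  {2,5}:  v_{2} + v_{5} = v_{1}  so sig = (2; 1)
  {3,4}:  v_{3} + v_{4} = v_{5}  so sig = (2; 1)
  {2,4}:  v_{2} + v_{4} = 2·v_{1} + v_{6}  so sig = (2; 1,2)
  {1,3,6}:  v_{1} + v_{3} + v_{6} = 0  so sig = (3; —)
  {1,5,6}:  v_{1} + v_{5} + v_{6} = v_{4}  so sig = (3; 1)

Sorted signature multiset PRS(X):
    (2; 1)
    (2; 1)
    (2; 1,2)
    (3; —)
    (3; 1)


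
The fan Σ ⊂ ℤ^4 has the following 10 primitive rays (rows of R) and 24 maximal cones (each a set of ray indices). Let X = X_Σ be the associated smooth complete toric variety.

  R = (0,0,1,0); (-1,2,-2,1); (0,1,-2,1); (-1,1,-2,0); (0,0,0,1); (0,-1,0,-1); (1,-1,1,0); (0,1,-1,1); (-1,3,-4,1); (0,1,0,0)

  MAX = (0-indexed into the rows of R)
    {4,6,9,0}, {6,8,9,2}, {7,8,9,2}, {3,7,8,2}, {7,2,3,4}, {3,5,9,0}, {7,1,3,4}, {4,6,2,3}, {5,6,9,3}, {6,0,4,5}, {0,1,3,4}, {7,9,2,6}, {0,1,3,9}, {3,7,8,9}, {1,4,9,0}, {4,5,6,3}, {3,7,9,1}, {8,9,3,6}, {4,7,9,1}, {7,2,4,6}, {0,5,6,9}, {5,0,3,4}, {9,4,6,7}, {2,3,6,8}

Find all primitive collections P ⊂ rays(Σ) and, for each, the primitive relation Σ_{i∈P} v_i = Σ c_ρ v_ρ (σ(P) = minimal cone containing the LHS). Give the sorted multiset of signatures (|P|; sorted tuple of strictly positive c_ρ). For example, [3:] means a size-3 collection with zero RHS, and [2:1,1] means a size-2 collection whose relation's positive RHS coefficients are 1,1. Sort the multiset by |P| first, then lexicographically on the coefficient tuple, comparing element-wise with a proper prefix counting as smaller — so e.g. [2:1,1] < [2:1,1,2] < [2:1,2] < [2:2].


18 collections generate NE(X_Σ); each relation:

  P = {0,2}:  v_{0} + v_{2} = v_{7}  →  sig = [2:1]
  P = {1,5}:  v_{1} + v_{5} = v_{3}  →  sig = [2:1]
  P = {1,6}:  v_{1} + v_{6} = v_{7}  →  sig = [2:1]
  P = {0,7}:  v_{0} + v_{7} = v_{4} + v_{9}  →  sig = [2:1,1]
  P = {5,7}:  v_{5} + v_{7} = v_{3} + v_{6}  →  sig = [2:1,1]
  P = {0,8}:  v_{0} + v_{8} = v_{3} + v_{7} + v_{9}  →  sig = [2:1,1,1]
  P = {1,2}:  v_{1} + v_{2} = v_{3} + 2·v_{7}  →  sig = [2:1,2]
  P = {4,8}:  v_{4} + v_{8} = v_{3} + 2·v_{7}  →  sig = [2:1,2]
  P = {1,8}:  v_{1} + v_{8} = 2·v_{3} + 2·v_{7} + v_{9}  →  sig = [2:1,2,2]
  P = {5,8}:  v_{5} + v_{8} = 3·v_{3} + 2·v_{6} + v_{9}  →  sig = [2:1,2,3]
  P = {2,5}:  v_{2} + v_{5} = 2·v_{3} + 2·v_{6}  →  sig = [2:2,2]
  P = {0,3,6}:  v_{0} + v_{3} + v_{6} = 0  →  sig = [3:]
  P = {4,5,9}:  v_{4} + v_{5} + v_{9} = 0  →  sig = [3:]
  P = {2,3,9}:  v_{2} + v_{3} + v_{9} = v_{8}  →  sig = [3:1]
  P = {3,4,9}:  v_{3} + v_{4} + v_{9} = v_{1}  →  sig = [3:1]
  P = {3,6,7}:  v_{3} + v_{6} + v_{7} = v_{2}  →  sig = [3:1]
  P = {6,7,8}:  v_{6} + v_{7} + v_{8} = 2·v_{2} + v_{9}  →  sig = [3:1,2]
  P = {2,4,9}:  v_{2} + v_{4} + v_{9} = 2·v_{7}  →  sig = [3:2]

Sorted signature multiset PRS(X):
    |P|=2: 11 collections, coeffs (1), (1), (1), (1,1), (1,1), (1,1,1), (1,2), (1,2), (1,2,2), (1,2,3), (2,2)
    |P|=3: 7 collections, coeffs (), (), (1), (1), (1), (1,2), (2)


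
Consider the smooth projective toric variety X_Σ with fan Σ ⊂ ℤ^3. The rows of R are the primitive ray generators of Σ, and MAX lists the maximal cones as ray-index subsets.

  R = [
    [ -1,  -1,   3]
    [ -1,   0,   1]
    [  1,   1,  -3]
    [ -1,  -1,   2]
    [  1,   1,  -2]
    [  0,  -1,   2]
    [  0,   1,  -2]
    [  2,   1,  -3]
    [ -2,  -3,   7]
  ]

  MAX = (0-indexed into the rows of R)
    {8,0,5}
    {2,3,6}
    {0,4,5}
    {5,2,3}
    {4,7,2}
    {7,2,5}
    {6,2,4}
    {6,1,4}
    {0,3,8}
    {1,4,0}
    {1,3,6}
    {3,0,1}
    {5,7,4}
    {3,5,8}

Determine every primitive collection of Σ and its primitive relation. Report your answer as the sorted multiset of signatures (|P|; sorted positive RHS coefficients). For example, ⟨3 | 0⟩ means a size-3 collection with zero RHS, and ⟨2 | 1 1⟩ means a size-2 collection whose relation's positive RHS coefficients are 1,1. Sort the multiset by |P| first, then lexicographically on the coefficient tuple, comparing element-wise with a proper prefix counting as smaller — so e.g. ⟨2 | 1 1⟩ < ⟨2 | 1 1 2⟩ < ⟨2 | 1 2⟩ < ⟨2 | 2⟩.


|primitive collections| = 17. Relations:

  P={0,2}:  v_{0} + v_{2} = 0  ⇒ sig = ⟨2 | 0⟩
  P={3,4}:  v_{3} + v_{4} = 0  ⇒ sig = ⟨2 | 0⟩
  P={5,6}:  v_{5} + v_{6} = 0  ⇒ sig = ⟨2 | 0⟩
  P={0,6}:  v_{0} + v_{6} = v_{1}  ⇒ sig = ⟨2 | 1⟩
  P={1,2}:  v_{1} + v_{2} = v_{6}  ⇒ sig = ⟨2 | 1⟩
  P={1,5}:  v_{1} + v_{5} = v_{0}  ⇒ sig = ⟨2 | 1⟩
  P={1,7}:  v_{1} + v_{7} = v_{4}  ⇒ sig = ⟨2 | 1⟩
  P={0,7}:  v_{0} + v_{7} = v_{4} + v_{5}  ⇒ sig = ⟨2 | 1 1⟩
  P={2,8}:  v_{2} + v_{8} = v_{3} + v_{5}  ⇒ sig = ⟨2 | 1 1⟩
  P={3,7}:  v_{3} + v_{7} = v_{2} + v_{5}  ⇒ sig = ⟨2 | 1 1⟩
  P={4,8}:  v_{4} + v_{8} = v_{0} + v_{5}  ⇒ sig = ⟨2 | 1 1⟩
  P={6,7}:  v_{6} + v_{7} = v_{2} + v_{4}  ⇒ sig = ⟨2 | 1 1⟩
  P={6,8}:  v_{6} + v_{8} = v_{0} + v_{3}  ⇒ sig = ⟨2 | 1 1⟩
  P={1,8}:  v_{1} + v_{8} = 2·v_{0} + v_{3}  ⇒ sig = ⟨2 | 1 2⟩
  P={7,8}:  v_{7} + v_{8} = 2·v_{5}  ⇒ sig = ⟨2 | 2⟩
  P={0,3,5}:  v_{0} + v_{3} + v_{5} = v_{8}  ⇒ sig = ⟨3 | 1⟩
  P={2,4,5}:  v_{2} + v_{4} + v_{5} = v_{7}  ⇒ sig = ⟨3 | 1⟩

Signatures (|P|; sorted positive RHS coefficients), sorted:
{ ⟨2 | 0⟩ ×3,  ⟨2 | 1⟩ ×4,  ⟨2 | 1 1⟩ ×6,  ⟨2 | 1 2⟩,  ⟨2 | 2⟩,  ⟨3 | 1⟩ ×2 }


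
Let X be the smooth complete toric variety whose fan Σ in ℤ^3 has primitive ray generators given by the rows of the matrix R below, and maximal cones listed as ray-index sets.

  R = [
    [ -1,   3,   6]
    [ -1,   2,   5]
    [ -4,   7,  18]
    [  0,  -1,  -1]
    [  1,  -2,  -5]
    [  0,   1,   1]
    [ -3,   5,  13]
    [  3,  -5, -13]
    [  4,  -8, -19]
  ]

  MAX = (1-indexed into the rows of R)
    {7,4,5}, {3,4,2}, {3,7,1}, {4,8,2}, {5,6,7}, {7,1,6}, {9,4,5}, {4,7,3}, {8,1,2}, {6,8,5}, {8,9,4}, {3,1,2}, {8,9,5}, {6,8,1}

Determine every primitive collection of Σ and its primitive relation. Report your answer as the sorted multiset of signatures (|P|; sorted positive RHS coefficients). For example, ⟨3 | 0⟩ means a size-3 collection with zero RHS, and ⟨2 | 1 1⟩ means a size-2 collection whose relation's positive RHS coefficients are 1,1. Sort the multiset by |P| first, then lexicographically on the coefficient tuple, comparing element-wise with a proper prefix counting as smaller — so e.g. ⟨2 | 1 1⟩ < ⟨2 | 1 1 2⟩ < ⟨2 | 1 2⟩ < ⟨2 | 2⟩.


Σ has 16 primitive collections:

  {2,5}:  v_{2} + v_{5} = 0 ; sig = ⟨2 | 0⟩
  {4,6}:  v_{4} + v_{6} = 0 ; sig = ⟨2 | 0⟩
  {7,8}:  v_{7} + v_{8} = 0 ; sig = ⟨2 | 0⟩
  {1,4}:  v_{1} + v_{4} = v_{2} ; sig = ⟨2 | 1⟩
  {1,5}:  v_{1} + v_{5} = v_{6} ; sig = ⟨2 | 1⟩
  {1,9}:  v_{1} + v_{9} = v_{8} ; sig = ⟨2 | 1⟩
  {2,6}:  v_{2} + v_{6} = v_{1} ; sig = ⟨2 | 1⟩
  {2,7}:  v_{2} + v_{7} = v_{3} ; sig = ⟨2 | 1⟩
  {3,5}:  v_{3} + v_{5} = v_{7} ; sig = ⟨2 | 1⟩
  {3,8}:  v_{3} + v_{8} = v_{2} ; sig = ⟨2 | 1⟩
  {3,9}:  v_{3} + v_{9} = v_{4} ; sig = ⟨2 | 1⟩
  {2,9}:  v_{2} + v_{9} = v_{4} + v_{8} ; sig = ⟨2 | 1 1⟩
  {3,6}:  v_{3} + v_{6} = v_{1} + v_{7} ; sig = ⟨2 | 1 1⟩
  {6,9}:  v_{6} + v_{9} = v_{5} + v_{8} ; sig = ⟨2 | 1 1⟩
  {7,9}:  v_{7} + v_{9} = v_{4} + v_{5} ; sig = ⟨2 | 1 1⟩
  {4,5,8}:  v_{4} + v_{5} + v_{8} = v_{9} ; sig = ⟨3 | 1⟩

so the primitive-relation signature multiset is
{ ⟨2 | 0⟩ ×3,  ⟨2 | 1⟩ ×8,  ⟨2 | 1 1⟩ ×4,  ⟨3 | 1⟩ }


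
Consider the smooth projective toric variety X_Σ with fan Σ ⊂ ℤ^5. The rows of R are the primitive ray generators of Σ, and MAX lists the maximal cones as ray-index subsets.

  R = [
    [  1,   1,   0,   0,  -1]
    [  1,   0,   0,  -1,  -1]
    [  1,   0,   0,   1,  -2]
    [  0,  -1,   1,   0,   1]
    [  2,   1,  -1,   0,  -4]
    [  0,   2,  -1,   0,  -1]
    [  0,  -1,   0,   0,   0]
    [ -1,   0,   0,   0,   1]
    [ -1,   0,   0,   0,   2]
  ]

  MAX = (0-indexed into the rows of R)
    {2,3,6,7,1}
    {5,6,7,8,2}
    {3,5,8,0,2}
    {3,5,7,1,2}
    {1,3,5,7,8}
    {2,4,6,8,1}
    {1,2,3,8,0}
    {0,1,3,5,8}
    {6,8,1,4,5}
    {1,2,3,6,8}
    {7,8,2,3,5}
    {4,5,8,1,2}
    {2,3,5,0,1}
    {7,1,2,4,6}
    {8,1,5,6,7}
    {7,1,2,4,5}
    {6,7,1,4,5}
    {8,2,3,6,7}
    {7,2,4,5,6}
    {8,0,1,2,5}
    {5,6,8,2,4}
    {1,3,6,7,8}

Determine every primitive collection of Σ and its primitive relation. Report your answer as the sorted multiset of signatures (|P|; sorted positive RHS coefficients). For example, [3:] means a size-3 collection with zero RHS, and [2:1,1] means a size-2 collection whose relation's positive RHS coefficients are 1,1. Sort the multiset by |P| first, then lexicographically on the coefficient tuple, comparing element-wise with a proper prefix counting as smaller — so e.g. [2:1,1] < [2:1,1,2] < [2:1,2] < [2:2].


Minimal non-faces — 9 found among 9 rays, 22 max cones:

  P={0,7}:  v_{0} + v_{7} = v_{3} + v_{5}  ⇒ sig = [2:1,1]
  P={3,4}:  v_{3} + v_{4} = v_{1} + v_{2}  ⇒ sig = [2:1,1]
  P={0,6}:  v_{0} + v_{6} = v_{1} + v_{2} + v_{8}  ⇒ sig = [2:1,1,1]
  P={0,4}:  v_{0} + v_{4} = 2·v_{1} + 2·v_{2} + v_{5} + v_{8}  ⇒ sig = [2:1,1,2,2]
  P={3,5,6}:  v_{3} + v_{5} + v_{6} = 0  ⇒ sig = [3:]
  P={4,7,8}:  v_{4} + v_{7} + v_{8} = v_{5} + v_{6}  ⇒ sig = [3:1,1]
  P={1,2,7,8}:  v_{1} + v_{2} + v_{7} + v_{8} = 0  ⇒ sig = [4:]
  P={1,2,5,6}:  v_{1} + v_{2} + v_{5} + v_{6} = v_{4}  ⇒ sig = [4:1]
  P={1,2,3,5,8}:  v_{1} + v_{2} + v_{3} + v_{5} + v_{8} = v_{0}  ⇒ sig = [5:1]

Hence PRS(X_Σ) =
    [2:1,1]
    [2:1,1]
    [2:1,1,1]
    [2:1,1,2,2]
    [3:]
    [3:1,1]
    [4:]
    [4:1]
    [5:1]


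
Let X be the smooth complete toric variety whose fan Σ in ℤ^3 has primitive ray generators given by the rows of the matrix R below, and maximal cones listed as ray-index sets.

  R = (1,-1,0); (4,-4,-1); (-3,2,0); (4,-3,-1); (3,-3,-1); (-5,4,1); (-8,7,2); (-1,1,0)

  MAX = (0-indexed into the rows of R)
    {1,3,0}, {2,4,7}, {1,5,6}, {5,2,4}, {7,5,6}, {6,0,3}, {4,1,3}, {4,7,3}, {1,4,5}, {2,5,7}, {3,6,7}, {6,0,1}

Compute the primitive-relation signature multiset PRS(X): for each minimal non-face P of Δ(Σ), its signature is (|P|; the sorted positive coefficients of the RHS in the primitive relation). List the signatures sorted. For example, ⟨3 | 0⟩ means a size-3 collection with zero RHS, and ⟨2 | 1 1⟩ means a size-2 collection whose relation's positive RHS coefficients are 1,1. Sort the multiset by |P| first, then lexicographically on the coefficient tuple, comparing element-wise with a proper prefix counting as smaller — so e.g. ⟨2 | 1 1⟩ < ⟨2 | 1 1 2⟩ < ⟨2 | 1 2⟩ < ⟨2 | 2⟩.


The 12 primitive collections of Σ (r=8, n=3):

  {0,7}:  v_{0} + v_{7} = 0  →  sig = ⟨2 | 0⟩
  {0,4}:  v_{0} + v_{4} = v_{1}  →  sig = ⟨2 | 1⟩
  {1,7}:  v_{1} + v_{7} = v_{4}  →  sig = ⟨2 | 1⟩
  {3,5}:  v_{3} + v_{5} = v_{7}  →  sig = ⟨2 | 1⟩
  {4,6}:  v_{4} + v_{6} = v_{5}  →  sig = ⟨2 | 1⟩
  {0,2}:  v_{0} + v_{2} = v_{4} + v_{5}  →  sig = ⟨2 | 1 1⟩
  {0,5}:  v_{0} + v_{5} = v_{1} + v_{6}  →  sig = ⟨2 | 1 1⟩
  {1,2}:  v_{1} + v_{2} = 2·v_{4} + v_{5}  →  sig = ⟨2 | 1 2⟩
  {2,3}:  v_{2} + v_{3} = v_{4} + 2·v_{7}  →  sig = ⟨2 | 1 2⟩
  {2,6}:  v_{2} + v_{6} = 2·v_{5} + v_{7}  →  sig = ⟨2 | 1 2⟩
  {1,3,6}:  v_{1} + v_{3} + v_{6} = 0  →  sig = ⟨3 | 0⟩
  {4,5,7}:  v_{4} + v_{5} + v_{7} = v_{2}  →  sig = ⟨3 | 1⟩

Hence PRS(X_Σ) =
    ⟨2 | 0⟩
    ⟨2 | 1⟩
    ⟨2 | 1⟩
    ⟨2 | 1⟩
    ⟨2 | 1⟩
    ⟨2 | 1 1⟩
    ⟨2 | 1 1⟩
    ⟨2 | 1 2⟩
    ⟨2 | 1 2⟩
    ⟨2 | 1 2⟩
    ⟨3 | 0⟩
    ⟨3 | 1⟩


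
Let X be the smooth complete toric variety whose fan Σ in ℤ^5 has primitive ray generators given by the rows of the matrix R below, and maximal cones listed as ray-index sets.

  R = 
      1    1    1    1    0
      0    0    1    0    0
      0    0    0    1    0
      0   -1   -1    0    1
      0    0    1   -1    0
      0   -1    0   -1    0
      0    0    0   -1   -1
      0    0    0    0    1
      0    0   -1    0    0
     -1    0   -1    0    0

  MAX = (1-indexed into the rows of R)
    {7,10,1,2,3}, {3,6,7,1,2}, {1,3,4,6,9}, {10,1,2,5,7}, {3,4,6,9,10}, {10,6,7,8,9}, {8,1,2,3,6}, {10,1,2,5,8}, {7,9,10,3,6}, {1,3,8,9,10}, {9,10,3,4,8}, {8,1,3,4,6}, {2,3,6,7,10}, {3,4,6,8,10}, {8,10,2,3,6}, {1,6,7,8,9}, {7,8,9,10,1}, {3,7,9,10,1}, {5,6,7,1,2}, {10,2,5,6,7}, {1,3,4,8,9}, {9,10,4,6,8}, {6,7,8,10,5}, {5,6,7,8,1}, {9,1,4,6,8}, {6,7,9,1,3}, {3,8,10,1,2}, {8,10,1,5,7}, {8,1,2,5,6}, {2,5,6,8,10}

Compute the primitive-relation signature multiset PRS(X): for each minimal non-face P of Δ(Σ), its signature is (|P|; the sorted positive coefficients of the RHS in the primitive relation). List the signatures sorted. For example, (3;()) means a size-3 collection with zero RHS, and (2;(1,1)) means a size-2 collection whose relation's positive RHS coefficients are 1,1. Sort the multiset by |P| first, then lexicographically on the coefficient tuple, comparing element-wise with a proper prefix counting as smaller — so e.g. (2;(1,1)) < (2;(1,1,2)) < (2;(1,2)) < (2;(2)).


The 11 primitive collections of Σ (r=10, n=5):

  P = {2,9}:  v_{2} + v_{9} = 0  ⟹  sig = (2;())
  P = {3,5}:  v_{3} + v_{5} = v_{2}  ⟹  sig = (2;(1))
  P = {4,5}:  v_{4} + v_{5} = v_{6} + v_{8}  ⟹  sig = (2;(1,1))
  P = {4,7}:  v_{4} + v_{7} = v_{6} + v_{9}  ⟹  sig = (2;(1,1))
  P = {5,9}:  v_{5} + v_{9} = v_{7} + v_{8}  ⟹  sig = (2;(1,1))
  P = {2,4}:  v_{2} + v_{4} = v_{3} + v_{6} + v_{8}  ⟹  sig = (2;(1,1,1))
  P = {1,6,10}:  v_{1} + v_{6} + v_{10} = 0  ⟹  sig = (3;())
  P = {3,7,8}:  v_{3} + v_{7} + v_{8} = 0  ⟹  sig = (3;())
  P = {2,7,8}:  v_{2} + v_{7} + v_{8} = v_{5}  ⟹  sig = (3;(1))
  P = {1,4,10}:  v_{1} + v_{4} + v_{10} = v_{3} + v_{8} + v_{9}  ⟹  sig = (3;(1,1,1))
  P = {3,6,8,9}:  v_{3} + v_{6} + v_{8} + v_{9} = v_{4}  ⟹  sig = (4;(1))

so the primitive-relation signature multiset is
    |P|=2: 6 collections, coeffs (), (1), (1,1), (1,1), (1,1), (1,1,1)
    |P|=3: 4 collections, coeffs (), (), (1), (1,1,1)
    |P|=4: 1 collection, coeffs (1)
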